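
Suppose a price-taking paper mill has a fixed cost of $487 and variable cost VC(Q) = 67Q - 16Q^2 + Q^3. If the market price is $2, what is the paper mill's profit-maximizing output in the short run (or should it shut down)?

Strip out fixed cost: VC = 67Q - 16Q^2 + Q^3. Then AVC = 67 - 16Q + Q^2 and MC = 67 - 32Q + 3Q^2.
AVC hits its minimum where MC = AVC, at Q = 8, giving min AVC = 67 - 16·8 + 8^2 = $3.
Since P = $2 < min AVC = $3, price fails to cover variable cost at any output.
Shutting down limits the loss to fixed cost, $487.

Shut down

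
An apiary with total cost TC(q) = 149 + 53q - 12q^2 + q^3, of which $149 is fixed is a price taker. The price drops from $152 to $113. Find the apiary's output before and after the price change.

Output falls from 11 to 10

MC = 53 - 24q + 3q^2; the shutdown threshold is min AVC = $17 (at q = 6).
With P = $152 above the shutdown price, P = MC gives q = 11.
At P = $113 ≥ min AVC, set P = MC: q = 10. The firm stays open but cuts output.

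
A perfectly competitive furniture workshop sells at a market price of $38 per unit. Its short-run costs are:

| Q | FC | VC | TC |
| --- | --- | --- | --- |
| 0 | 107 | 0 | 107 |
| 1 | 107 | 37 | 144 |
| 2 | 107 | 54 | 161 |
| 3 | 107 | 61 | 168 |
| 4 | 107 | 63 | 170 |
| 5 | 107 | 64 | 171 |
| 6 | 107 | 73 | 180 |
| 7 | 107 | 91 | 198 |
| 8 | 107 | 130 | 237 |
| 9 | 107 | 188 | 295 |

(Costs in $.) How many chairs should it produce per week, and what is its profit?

Compute π = P·Q − TC at each output: Q=0: -107; Q=1: -106; Q=2: -85; Q=3: -54; Q=4: -18; Q=5: 19; Q=6: 48; Q=7: 68; Q=8: 67; Q=9: 47.
Profit is maximized at Q = 7. AVC there is 91/7 = $13 ≤ P, so producing beats shutting down (which would give -$107).

Q = 7; profit = $68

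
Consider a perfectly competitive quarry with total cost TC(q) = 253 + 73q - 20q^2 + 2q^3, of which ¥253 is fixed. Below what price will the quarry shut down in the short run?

The firm shuts down when price falls below the minimum of average variable cost. AVC = VC/q = 73 - 20q + 2q^2.
At the minimum of AVC, MC = AVC. MC = 73 - 40q + 6q^2; setting MC = AVC gives 4q^2 - 20q = 0, so q = 5. min AVC = 23.
So the shutdown price is ¥23.

¥23 per unit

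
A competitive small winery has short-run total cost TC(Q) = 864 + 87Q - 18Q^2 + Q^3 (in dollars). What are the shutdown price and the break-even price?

Shutdown price = $6; break-even price = $87

AVC = 87 - 18Q + Q^2; minimized at Q = 9, giving min AVC = $6. That is the shutdown price.
ATC = 864/Q + 87 - 18Q + Q^2. Setting dATC/dQ = −864/Q^2 − 18 + 2Q = 0 gives Q = 12 (since 2·12^3 − 18·12^2 = 864).
min ATC = 864/12 + 87 − 18·12 + 12^2 = $87. That is the break-even price.
For $6 ≤ P < $87 the firm produces at a loss; below $6 it shuts down.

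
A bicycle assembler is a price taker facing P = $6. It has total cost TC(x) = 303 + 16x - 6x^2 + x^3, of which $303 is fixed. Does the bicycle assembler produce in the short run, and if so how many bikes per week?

Shut down

Variable cost is VC = 16x - 6x^2 + x^3, so AVC = VC/x = 16 - 6x + x^2 and MC = dTC/dx = 16 - 12x + 3x^2.
AVC is minimized where dAVC/dx = -6 + 2x = 0, at x = 3; min AVC = 16 - 6·3 + 3^2 = $7.
P = $6 lies below min AVC = $7; no output level covers variable cost.
The firm minimizes its loss by shutting down and losing only its fixed cost of $303.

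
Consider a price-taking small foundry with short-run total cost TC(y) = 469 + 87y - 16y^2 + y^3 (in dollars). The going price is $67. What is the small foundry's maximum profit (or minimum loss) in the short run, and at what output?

AVC = 87 - 16y + y^2; min AVC = $23 at y = 8. Since P = $67 ≥ min AVC, the firm produces.
With MC = 87 - 32y + 3y^2, P = MC on the upward-sloping part at y* = 10.
TR = 67·10 = 670. TC = 469 + 270 = 739. Profit = 670 − 739 = -$69.
By producing, the firm covers all variable cost plus $400 of fixed cost; shutting down would lose the full $469.

Profit = -$69 at y = 10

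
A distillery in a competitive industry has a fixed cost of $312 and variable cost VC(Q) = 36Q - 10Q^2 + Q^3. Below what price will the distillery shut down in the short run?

$11 per unit

The firm shuts down when price falls below the minimum of average variable cost. AVC = VC/Q = 36 - 10Q + Q^2.
dAVC/dQ = -10 + 2Q = 0 gives Q = 5. min AVC = 36 - 10·5 + 5^2 = 11.
So the shutdown price is $11.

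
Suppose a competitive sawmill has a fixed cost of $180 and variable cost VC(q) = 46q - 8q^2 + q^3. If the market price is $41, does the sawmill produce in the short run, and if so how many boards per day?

From TC, MC = TC'(q) = 46 - 16q + 3q^2 and AVC = VC/q = 46 - 8q + q^2.
AVC hits its minimum where MC = AVC, at q = 4, giving min AVC = 46 - 8·4 + 4^2 = $30.
P = $41 exceeds min AVC = $30, so the firm stays open.
P = MC gives 5 - 16q + 3q^2 = 0, with roots 1/3 and 5. Take the larger (rising MC): q* = 5.
Check: AVC at q = 5 is $31 ≤ P, so revenue covers variable cost.
Profit = P·q − TC = 41·5 − 335 = -$130, a loss, but smaller than the $180 fixed cost the firm would lose by shutting down.

Produce at q = 5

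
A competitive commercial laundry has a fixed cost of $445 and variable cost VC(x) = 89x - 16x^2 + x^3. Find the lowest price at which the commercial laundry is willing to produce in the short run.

Short-run supply begins at min AVC. From VC = 89x - 16x^2 + x^3, AVC = 89 - 16x + x^2.
At the minimum of AVC, MC = AVC. MC = 89 - 32x + 3x^2; setting MC = AVC gives 2x^2 - 16x = 0, so x = 8. min AVC = 25.
So the shutdown price is $25.

$25 per unit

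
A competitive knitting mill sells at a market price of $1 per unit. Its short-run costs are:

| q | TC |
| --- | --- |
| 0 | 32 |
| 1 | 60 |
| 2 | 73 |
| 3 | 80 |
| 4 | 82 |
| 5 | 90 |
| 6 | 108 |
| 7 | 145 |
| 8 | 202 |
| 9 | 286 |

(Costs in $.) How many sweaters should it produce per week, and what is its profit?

Tabulate TR − TC: q=0: -32; q=1: -59; q=2: -71; q=3: -77; q=4: -78; q=5: -85; q=6: -102; q=7: -138; q=8: -194; q=9: -277.
Profit is highest at q = 0. Equivalently, the lowest AVC in the table is 58/5 ≈ $11.60 at q = 5, and P = $1 falls below it — price never covers variable cost, so the firm shuts down and loses only its fixed cost.

q = 0 (shut down); profit = -$32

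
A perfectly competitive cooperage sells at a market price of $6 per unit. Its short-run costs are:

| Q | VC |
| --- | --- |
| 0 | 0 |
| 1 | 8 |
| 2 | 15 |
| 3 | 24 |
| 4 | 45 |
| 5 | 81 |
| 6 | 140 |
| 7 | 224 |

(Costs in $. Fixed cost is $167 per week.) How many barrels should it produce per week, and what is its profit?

Profit at each row (π = 6Q − TC): Q=0: -167; Q=1: -169; Q=2: -170; Q=3: -173; Q=4: -188; Q=5: -218; Q=6: -271; Q=7: -349.
Profit is highest at Q = 0. Equivalently, the lowest AVC in the table is 15/2 ≈ $7.50 at Q = 2, and P = $6 falls below it — price never covers variable cost, so the firm shuts down and loses only its fixed cost.

Q = 0 (shut down); profit = -$167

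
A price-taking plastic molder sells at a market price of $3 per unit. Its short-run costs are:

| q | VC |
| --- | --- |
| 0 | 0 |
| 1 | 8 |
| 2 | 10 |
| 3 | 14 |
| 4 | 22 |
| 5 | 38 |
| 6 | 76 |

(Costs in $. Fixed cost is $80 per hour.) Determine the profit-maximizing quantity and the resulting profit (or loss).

q = 0 (shut down); profit = -$80

Tabulate TR − TC: q=0: -80; q=1: -85; q=2: -84; q=3: -85; q=4: -90; q=5: -103; q=6: -138.
Profit is highest at q = 0. Equivalently, the lowest AVC in the table is 14/3 ≈ $4.67 at q = 3, and P = $3 falls below it — price never covers variable cost, so the firm shuts down and loses only its fixed cost.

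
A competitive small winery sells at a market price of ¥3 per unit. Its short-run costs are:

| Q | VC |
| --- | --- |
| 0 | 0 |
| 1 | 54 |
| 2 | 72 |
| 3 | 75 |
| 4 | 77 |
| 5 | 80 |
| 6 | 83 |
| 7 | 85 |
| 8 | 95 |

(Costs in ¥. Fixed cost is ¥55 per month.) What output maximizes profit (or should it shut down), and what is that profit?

Compute π = P·Q − TC at each output: Q=0: -55; Q=1: -106; Q=2: -121; Q=3: -121; Q=4: -120; Q=5: -120; Q=6: -120; Q=7: -119; Q=8: -126.
Profit is highest at Q = 0. Equivalently, the lowest AVC in the table is 95/8 ≈ ¥11.88 at Q = 8, and P = ¥3 falls below it — price never covers variable cost, so the firm shuts down and loses only its fixed cost.

Q = 0 (shut down); profit = -¥55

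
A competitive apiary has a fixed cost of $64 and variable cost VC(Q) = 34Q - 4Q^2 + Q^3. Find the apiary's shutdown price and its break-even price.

AVC = 34 - 4Q + Q^2; minimized at Q = 2, giving min AVC = $30. That is the shutdown price.
ATC = 64/Q + 34 - 4Q + Q^2. Setting dATC/dQ = −64/Q^2 − 4 + 2Q = 0 gives Q = 4 (since 2·4^3 − 4·4^2 = 64).
min ATC = 64/4 + 34 − 4·4 + 4^2 = $50. That is the break-even price.
Between these two prices the firm operates at a loss; above $50 it earns a profit.

Shutdown price = $30; break-even price = $50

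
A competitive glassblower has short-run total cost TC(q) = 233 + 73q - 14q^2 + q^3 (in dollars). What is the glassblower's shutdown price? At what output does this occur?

The firm shuts down when price falls below the minimum of average variable cost. AVC = VC/q = 73 - 14q + q^2.
dAVC/dq = -14 + 2q = 0 gives q = 7. min AVC = 73 - 14·7 + 7^2 = 24.
The firm shuts down for any P below $24.

$24 per unit, at q = 7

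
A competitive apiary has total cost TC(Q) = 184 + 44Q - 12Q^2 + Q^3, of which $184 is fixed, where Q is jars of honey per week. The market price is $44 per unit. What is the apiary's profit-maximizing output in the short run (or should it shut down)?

Produce at Q = 8

Strip out fixed cost: VC = 44Q - 12Q^2 + Q^3. Then AVC = 44 - 12Q + Q^2 and MC = 44 - 24Q + 3Q^2.
AVC hits its minimum where MC = AVC, at Q = 6, giving min AVC = 44 - 12·6 + 6^2 = $8.
Since P = $44 ≥ min AVC = $8, price covers variable cost and the firm should produce.
Set P = MC: 44 = 44 - 24Q + 3Q^2 → -24Q + 3Q^2 = 0. The roots are Q = 0 and Q = 8; the profit-maximizing output is on the rising part of MC, so Q* = 8.
Check: AVC at Q = 8 is $12 ≤ P, so revenue covers variable cost.
Profit = P·Q − TC = 44·8 − 280 = $72.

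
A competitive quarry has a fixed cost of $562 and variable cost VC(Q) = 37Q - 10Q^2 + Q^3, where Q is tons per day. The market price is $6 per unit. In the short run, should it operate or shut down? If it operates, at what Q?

Shut down

Strip out fixed cost: VC = 37Q - 10Q^2 + Q^3. Then AVC = 37 - 10Q + Q^2 and MC = 37 - 20Q + 3Q^2.
AVC hits its minimum where MC = AVC, at Q = 5, giving min AVC = 37 - 10·5 + 5^2 = $12.
Since P = $6 < min AVC = $12, price fails to cover variable cost at any output.
Best response: produce nothing and absorb the $562 fixed cost.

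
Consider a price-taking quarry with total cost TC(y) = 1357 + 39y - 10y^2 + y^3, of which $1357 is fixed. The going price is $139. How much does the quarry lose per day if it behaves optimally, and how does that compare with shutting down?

Profit = -$357 at y = 10

AVC = 39 - 10y + y^2; min AVC = $14 at y = 5. Since P = $139 ≥ min AVC, the firm produces.
MC = 39 - 20y + 3y^2. Setting P = MC and taking the root on the rising branch gives y* = 10.
TR = 139·10 = 1390. TC = 1357 + 390 = 1747. Profit = 1390 − 1747 = -$357.
Shutting down would mean losing the fixed cost of $1357, so operating at a loss of $357 is better by $1000.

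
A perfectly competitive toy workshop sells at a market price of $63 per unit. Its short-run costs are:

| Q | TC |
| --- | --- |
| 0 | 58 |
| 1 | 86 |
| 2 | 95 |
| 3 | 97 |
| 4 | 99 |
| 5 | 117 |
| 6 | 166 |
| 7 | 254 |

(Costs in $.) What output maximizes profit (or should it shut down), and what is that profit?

Compute π = P·Q − TC at each output: Q=0: -58; Q=1: -23; Q=2: 31; Q=3: 92; Q=4: 153; Q=5: 198; Q=6: 212; Q=7: 187.
Profit is maximized at Q = 6. AVC there is 108/6 = $18 ≤ P, so producing beats shutting down (which would give -$58).

Q = 6; profit = $212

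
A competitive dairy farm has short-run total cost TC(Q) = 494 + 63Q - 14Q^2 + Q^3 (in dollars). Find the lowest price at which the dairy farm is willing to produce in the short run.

The firm shuts down when price falls below the minimum of average variable cost. AVC = VC/Q = 63 - 14Q + Q^2.
dAVC/dQ = -14 + 2Q = 0 gives Q = 7. min AVC = 63 - 14·7 + 7^2 = 14.
The firm shuts down for any P below $14.

$14 per unit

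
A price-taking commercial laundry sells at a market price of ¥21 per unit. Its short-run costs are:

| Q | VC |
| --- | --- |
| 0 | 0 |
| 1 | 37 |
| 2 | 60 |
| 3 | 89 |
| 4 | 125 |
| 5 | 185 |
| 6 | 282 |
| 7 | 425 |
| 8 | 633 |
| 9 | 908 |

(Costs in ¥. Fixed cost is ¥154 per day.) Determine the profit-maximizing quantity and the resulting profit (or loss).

Compute π = P·Q − TC at each output: Q=0: -154; Q=1: -170; Q=2: -172; Q=3: -180; Q=4: -195; Q=5: -234; Q=6: -310; Q=7: -432; Q=8: -619; Q=9: -873.
Profit is highest at Q = 0. Equivalently, the lowest AVC in the table is 89/3 ≈ ¥29.67 at Q = 3, and P = ¥21 falls below it — price never covers variable cost, so the firm shuts down and loses only its fixed cost.

Q = 0 (shut down); profit = -¥154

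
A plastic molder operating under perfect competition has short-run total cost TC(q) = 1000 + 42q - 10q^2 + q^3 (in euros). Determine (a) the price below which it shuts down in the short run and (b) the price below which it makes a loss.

Shutdown price = €17; break-even price = €142

AVC = 42 - 10q + q^2; minimized at q = 5, giving min AVC = €17. That is the shutdown price.
ATC = 1000/q + 42 - 10q + q^2. Setting dATC/dq = −1000/q^2 − 10 + 2q = 0 gives q = 10 (since 2·10^3 − 10·10^2 = 1000).
min ATC = 1000/10 + 42 − 10·10 + 10^2 = €142. That is the break-even price.
For €17 ≤ P < €142 the firm produces at a loss; below €17 it shuts down.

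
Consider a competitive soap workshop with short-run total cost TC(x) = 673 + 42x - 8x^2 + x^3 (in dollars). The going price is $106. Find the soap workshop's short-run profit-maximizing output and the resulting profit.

AVC = 42 - 8x + x^2; min AVC = $26 at x = 4. Since P = $106 ≥ min AVC, the firm produces.
MC = 42 - 16x + 3x^2. Setting P = MC and taking the root on the rising branch gives x* = 8.
TR = 106·8 = 848. TC = 673 + 336 = 1009. Profit = 848 − 1009 = -$161.
That loss of $161 beats the $673 the firm would lose by shutting down; producing recovers $512 of fixed cost.

Profit = -$161 at x = 8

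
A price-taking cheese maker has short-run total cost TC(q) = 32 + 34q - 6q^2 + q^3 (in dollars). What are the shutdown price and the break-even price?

AVC = 34 - 6q + q^2; minimized at q = 3, giving min AVC = $25. That is the shutdown price.
ATC = 32/q + 34 - 6q + q^2. Setting dATC/dq = −32/q^2 − 6 + 2q = 0 gives q = 4 (since 2·4^3 − 6·4^2 = 32).
min ATC = 32/4 + 34 − 6·4 + 4^2 = $34. That is the break-even price.
For $25 ≤ P < $34 the firm produces at a loss; below $25 it shuts down.

Shutdown price = $25; break-even price = $34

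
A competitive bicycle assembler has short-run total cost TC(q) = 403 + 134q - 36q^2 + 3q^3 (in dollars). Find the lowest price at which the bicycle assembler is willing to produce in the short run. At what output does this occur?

$26 per unit, at q = 6

The firm shuts down when price falls below the minimum of average variable cost. AVC = VC/q = 134 - 36q + 3q^2.
At the minimum of AVC, MC = AVC. MC = 134 - 72q + 9q^2; setting MC = AVC gives 6q^2 - 36q = 0, so q = 6. min AVC = 26.
For P < $26 the firm produces nothing.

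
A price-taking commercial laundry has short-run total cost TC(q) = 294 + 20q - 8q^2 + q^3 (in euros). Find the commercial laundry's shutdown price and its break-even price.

Shutdown price = min AVC. AVC = 20 - 8q + q^2, with vertex at q = 4 and minimum €4.
ATC = 294/q + 20 - 8q + q^2. Setting dATC/dq = −294/q^2 − 8 + 2q = 0 gives q = 7 (since 2·7^3 − 8·7^2 = 294).
min ATC = 294/7 + 20 − 8·7 + 7^2 = €55. That is the break-even price.
For €4 ≤ P < €55 the firm produces at a loss; below €4 it shuts down.

Shutdown price = €4; break-even price = €55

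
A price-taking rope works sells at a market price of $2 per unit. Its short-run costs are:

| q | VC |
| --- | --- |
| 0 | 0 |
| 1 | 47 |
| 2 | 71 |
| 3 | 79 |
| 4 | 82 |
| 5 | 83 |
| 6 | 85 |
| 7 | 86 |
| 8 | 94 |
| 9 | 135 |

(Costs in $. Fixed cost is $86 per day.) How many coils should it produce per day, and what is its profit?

Tabulate TR − TC: q=0: -86; q=1: -131; q=2: -153; q=3: -159; q=4: -160; q=5: -159; q=6: -159; q=7: -158; q=8: -164; q=9: -203.
Profit is highest at q = 0. Equivalently, the lowest AVC in the table is 94/8 ≈ $11.75 at q = 8, and P = $2 falls below it — price never covers variable cost, so the firm shuts down and loses only its fixed cost.

q = 0 (shut down); profit = -$86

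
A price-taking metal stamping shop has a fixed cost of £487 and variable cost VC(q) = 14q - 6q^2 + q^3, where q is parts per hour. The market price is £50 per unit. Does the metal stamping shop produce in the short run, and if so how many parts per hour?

Produce at q = 6

Variable cost is VC = 14q - 6q^2 + q^3, so AVC = VC/q = 14 - 6q + q^2 and MC = dTC/dq = 14 - 12q + 3q^2.
AVC hits its minimum where MC = AVC, at q = 3, giving min AVC = 14 - 6·3 + 3^2 = £5.
Since P = £50 ≥ min AVC = £5, price covers variable cost and the firm should produce.
Solving P = MC: -36 - 12q + 3q^2 = 0 ⇒ q = -2 or 6. On the upward-sloping branch, q* = 6.
Check: AVC at q = 6 is £14 ≤ P, so revenue covers variable cost.
Profit = P·q − TC = 50·6 − 571 = -£271, a loss, but smaller than the £487 fixed cost the firm would lose by shutting down.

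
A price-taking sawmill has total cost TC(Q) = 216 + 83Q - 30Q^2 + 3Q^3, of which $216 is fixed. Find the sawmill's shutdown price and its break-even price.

AVC = 83 - 30Q + 3Q^2; minimized at Q = 5, giving min AVC = $8. That is the shutdown price.
ATC = 216/Q + 83 - 30Q + 3Q^2. Setting dATC/dQ = −216/Q^2 − 30 + 6Q = 0 gives Q = 6 (since 6·6^3 − 30·6^2 = 216).
min ATC = 216/6 + 83 − 30·6 + 3·6^2 = $47. That is the break-even price.
Between these two prices the firm operates at a loss; above $47 it earns a profit.

Shutdown price = $8; break-even price = $47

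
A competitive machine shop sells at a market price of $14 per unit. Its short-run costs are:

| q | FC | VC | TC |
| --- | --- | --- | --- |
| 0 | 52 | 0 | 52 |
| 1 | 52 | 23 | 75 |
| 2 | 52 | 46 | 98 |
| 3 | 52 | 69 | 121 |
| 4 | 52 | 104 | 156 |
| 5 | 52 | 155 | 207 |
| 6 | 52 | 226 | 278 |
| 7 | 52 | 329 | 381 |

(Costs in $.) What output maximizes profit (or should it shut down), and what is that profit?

q = 0 (shut down); profit = -$52

Tabulate TR − TC: q=0: -52; q=1: -61; q=2: -70; q=3: -79; q=4: -100; q=5: -137; q=6: -194; q=7: -283.
Profit is highest at q = 0. Equivalently, the lowest AVC in the table is 23/1 ≈ $23 at q = 1, and P = $14 falls below it — price never covers variable cost, so the firm shuts down and loses only its fixed cost.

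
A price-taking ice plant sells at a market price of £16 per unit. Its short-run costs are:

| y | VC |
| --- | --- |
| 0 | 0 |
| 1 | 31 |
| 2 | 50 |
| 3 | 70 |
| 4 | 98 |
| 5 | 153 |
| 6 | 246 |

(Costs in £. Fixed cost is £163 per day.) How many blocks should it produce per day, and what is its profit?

y = 0 (shut down); profit = -£163

Profit at each row (π = 16y − TC): y=0: -163; y=1: -178; y=2: -181; y=3: -185; y=4: -197; y=5: -236; y=6: -313.
Profit is highest at y = 0. Equivalently, the lowest AVC in the table is 70/3 ≈ £23.33 at y = 3, and P = £16 falls below it — price never covers variable cost, so the firm shuts down and loses only its fixed cost.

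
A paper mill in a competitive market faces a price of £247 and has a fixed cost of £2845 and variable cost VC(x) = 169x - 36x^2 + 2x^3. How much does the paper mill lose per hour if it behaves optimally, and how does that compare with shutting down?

AVC = 169 - 36x + 2x^2; min AVC = £7 at x = 9. Since P = £247 ≥ min AVC, the firm produces.
MC = 169 - 72x + 6x^2. Setting P = MC and taking the root on the rising branch gives x* = 13.
TR = 247·13 = 3211. TC = 2845 + 507 = 3352. Profit = 3211 − 3352 = -£141.
Shutting down would mean losing the fixed cost of £2845, so operating at a loss of £141 is better by £2704.

Profit = -£141 at x = 13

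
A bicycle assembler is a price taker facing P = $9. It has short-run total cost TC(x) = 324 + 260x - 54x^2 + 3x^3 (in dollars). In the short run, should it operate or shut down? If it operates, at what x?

Variable cost is VC = 260x - 54x^2 + 3x^3, so AVC = VC/x = 260 - 54x + 3x^2 and MC = dTC/dx = 260 - 108x + 9x^2.
The AVC parabola has its vertex at x = 54/6 = 9, where AVC = 260 - 54·9 + 3·9^2 = $17.
P = $9 lies below min AVC = $17; no output level covers variable cost.
Best response: produce nothing and absorb the $324 fixed cost.

Shut down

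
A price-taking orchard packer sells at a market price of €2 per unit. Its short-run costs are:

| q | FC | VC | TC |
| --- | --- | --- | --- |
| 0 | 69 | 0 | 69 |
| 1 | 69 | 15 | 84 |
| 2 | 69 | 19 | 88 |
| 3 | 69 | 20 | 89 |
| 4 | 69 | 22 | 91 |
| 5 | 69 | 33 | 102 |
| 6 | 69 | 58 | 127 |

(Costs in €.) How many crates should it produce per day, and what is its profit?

q = 0 (shut down); profit = -€69

Profit at each row (π = 2q − TC): q=0: -69; q=1: -82; q=2: -84; q=3: -83; q=4: -83; q=5: -92; q=6: -115.
Profit is highest at q = 0. Equivalently, the lowest AVC in the table is 22/4 ≈ €5.50 at q = 4, and P = €2 falls below it — price never covers variable cost, so the firm shuts down and loses only its fixed cost.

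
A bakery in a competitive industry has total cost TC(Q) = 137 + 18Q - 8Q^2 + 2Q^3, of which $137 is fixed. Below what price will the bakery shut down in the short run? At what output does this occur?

$10 per unit, at Q = 2

The firm shuts down when price falls below the minimum of average variable cost. AVC = VC/Q = 18 - 8Q + 2Q^2.
dAVC/dQ = -8 + 4Q = 0 gives Q = 2. min AVC = 18 - 8·2 + 2·2^2 = 10.
For P < $10 the firm produces nothing.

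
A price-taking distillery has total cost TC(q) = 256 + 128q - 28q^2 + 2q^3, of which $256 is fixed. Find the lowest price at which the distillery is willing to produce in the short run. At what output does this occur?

The firm shuts down when price falls below the minimum of average variable cost. AVC = VC/q = 128 - 28q + 2q^2.
At the minimum of AVC, MC = AVC. MC = 128 - 56q + 6q^2; setting MC = AVC gives 4q^2 - 28q = 0, so q = 7. min AVC = 30.
For P < $30 the firm produces nothing.

$30 per unit, at q = 7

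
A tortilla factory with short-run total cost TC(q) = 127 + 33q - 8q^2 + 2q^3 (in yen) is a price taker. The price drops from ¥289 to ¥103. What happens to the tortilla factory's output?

AVC = 33 - 8q + 2q^2, minimized at q = 2 where min AVC = ¥25. MC = 33 - 16q + 6q^2.
At P = ¥289 ≥ min AVC, set P = MC on the rising branch: q = 8.
At P = ¥103 ≥ min AVC, set P = MC: q = 5. The firm stays open but cuts output.

Output falls from 8 to 5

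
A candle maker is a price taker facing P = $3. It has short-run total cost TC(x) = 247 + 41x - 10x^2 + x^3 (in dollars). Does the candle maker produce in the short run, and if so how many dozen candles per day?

From TC, MC = TC'(x) = 41 - 20x + 3x^2 and AVC = VC/x = 41 - 10x + x^2.
The AVC parabola has its vertex at x = 10/2 = 5, where AVC = 41 - 10·5 + 5^2 = $16.
P = $3 lies below min AVC = $16; no output level covers variable cost.
Shutting down limits the loss to fixed cost, $247.

Shut down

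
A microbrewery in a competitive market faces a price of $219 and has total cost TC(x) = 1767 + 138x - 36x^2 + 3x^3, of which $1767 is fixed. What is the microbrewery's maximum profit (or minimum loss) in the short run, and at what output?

Profit = -$309 at x = 9

AVC = 138 - 36x + 3x^2; min AVC = $30 at x = 6. Since P = $219 ≥ min AVC, the firm produces.
With MC = 138 - 72x + 9x^2, P = MC on the upward-sloping part at x* = 9.
TR = 219·9 = 1971. TC = 1767 + 513 = 2280. Profit = 1971 − 2280 = -$309.
Shutting down would mean losing the fixed cost of $1767, so operating at a loss of $309 is better by $1458.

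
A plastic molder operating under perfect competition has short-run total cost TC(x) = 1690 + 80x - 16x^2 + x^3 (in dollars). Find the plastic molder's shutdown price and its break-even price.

Shutdown price = min AVC. AVC = 80 - 16x + x^2, with vertex at x = 8 and minimum $16.
ATC = 1690/x + 80 - 16x + x^2. Setting dATC/dx = −1690/x^2 − 16 + 2x = 0 gives x = 13 (since 2·13^3 − 16·13^2 = 1690).
min ATC = 1690/13 + 80 − 16·13 + 13^2 = $171. That is the break-even price.
For $16 ≤ P < $171 the firm produces at a loss; below $16 it shuts down.

Shutdown price = $16; break-even price = $171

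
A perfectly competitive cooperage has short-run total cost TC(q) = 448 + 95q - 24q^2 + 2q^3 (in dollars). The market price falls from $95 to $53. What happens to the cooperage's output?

Output falls from 8 to 7

AVC = 95 - 24q + 2q^2, minimized at q = 6 where min AVC = $23. MC = 95 - 48q + 6q^2.
At P = $95 ≥ min AVC, set P = MC on the rising branch: q = 8.
At P = $53 ≥ min AVC, set P = MC: q = 7. The firm stays open but cuts output.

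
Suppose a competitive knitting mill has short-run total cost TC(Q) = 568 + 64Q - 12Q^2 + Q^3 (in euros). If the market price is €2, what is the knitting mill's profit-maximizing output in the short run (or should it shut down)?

Variable cost is VC = 64Q - 12Q^2 + Q^3, so AVC = VC/Q = 64 - 12Q + Q^2 and MC = dTC/dQ = 64 - 24Q + 3Q^2.
The AVC parabola has its vertex at Q = 12/2 = 6, where AVC = 64 - 12·6 + 6^2 = €28.
P = €2 lies below min AVC = €28; no output level covers variable cost.
The firm minimizes its loss by shutting down and losing only its fixed cost of €568.

Shut down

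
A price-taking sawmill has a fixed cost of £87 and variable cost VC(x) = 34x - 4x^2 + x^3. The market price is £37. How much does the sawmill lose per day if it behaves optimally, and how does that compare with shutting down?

AVC = 34 - 4x + x^2 has its minimum £30 at x = 2; price £37 clears that bar, so the firm operates.
With MC = 34 - 8x + 3x^2, P = MC on the upward-sloping part at x* = 3.
TR = 37·3 = 111. TC = 87 + 93 = 180. Profit = 111 − 180 = -£69.
That loss of £69 beats the £87 the firm would lose by shutting down; producing recovers £18 of fixed cost.

Profit = -£69 at x = 3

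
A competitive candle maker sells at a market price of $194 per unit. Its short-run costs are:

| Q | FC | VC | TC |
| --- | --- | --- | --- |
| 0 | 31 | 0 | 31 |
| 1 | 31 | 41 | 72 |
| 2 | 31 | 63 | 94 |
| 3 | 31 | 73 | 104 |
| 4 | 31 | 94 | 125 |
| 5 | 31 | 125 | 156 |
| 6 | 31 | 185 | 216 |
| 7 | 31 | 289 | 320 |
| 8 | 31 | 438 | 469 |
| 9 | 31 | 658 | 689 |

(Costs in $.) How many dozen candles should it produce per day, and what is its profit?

Q = 8; profit = $1083

Profit at each row (π = 194Q − TC): Q=0: -31; Q=1: 122; Q=2: 294; Q=3: 478; Q=4: 651; Q=5: 814; Q=6: 948; Q=7: 1038; Q=8: 1083; Q=9: 1057.
Profit is maximized at Q = 8. AVC there is 438/8 = $54.75 ≤ P, so producing beats shutting down (which would give -$31).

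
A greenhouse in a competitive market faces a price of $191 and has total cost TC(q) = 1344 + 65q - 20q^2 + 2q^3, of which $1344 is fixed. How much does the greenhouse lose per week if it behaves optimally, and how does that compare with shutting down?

Profit = -$48 at q = 9

AVC = 65 - 20q + 2q^2 has its minimum $15 at q = 5; price $191 clears that bar, so the firm operates.
MC = 65 - 40q + 6q^2. Setting P = MC and taking the root on the rising branch gives q* = 9.
TR = 191·9 = 1719. TC = 1344 + 423 = 1767. Profit = 1719 − 1767 = -$48.
Shutting down would mean losing the fixed cost of $1344, so operating at a loss of $48 is better by $1296.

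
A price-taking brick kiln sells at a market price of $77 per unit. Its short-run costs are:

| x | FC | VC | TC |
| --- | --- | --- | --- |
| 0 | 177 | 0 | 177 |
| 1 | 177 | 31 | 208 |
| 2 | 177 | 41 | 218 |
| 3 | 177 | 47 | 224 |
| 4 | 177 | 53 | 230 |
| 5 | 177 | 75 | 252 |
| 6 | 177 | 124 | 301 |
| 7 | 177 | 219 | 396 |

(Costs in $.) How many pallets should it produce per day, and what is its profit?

x = 6; profit = $161

Profit at each row (π = 77x − TC): x=0: -177; x=1: -131; x=2: -64; x=3: 7; x=4: 78; x=5: 133; x=6: 161; x=7: 143.
Profit is maximized at x = 6. AVC there is 124/6 = $20.67 ≤ P, so producing beats shutting down (which would give -$177).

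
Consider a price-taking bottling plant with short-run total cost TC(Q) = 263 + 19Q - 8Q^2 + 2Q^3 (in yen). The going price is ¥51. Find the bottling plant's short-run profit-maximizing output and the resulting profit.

AVC = 19 - 8Q + 2Q^2; min AVC = ¥11 at Q = 2. Since P = ¥51 ≥ min AVC, the firm produces.
With MC = 19 - 16Q + 6Q^2, P = MC on the upward-sloping part at Q* = 4.
TR = 51·4 = 204. TC = 263 + 76 = 339. Profit = 204 − 339 = -¥135.
Shutting down would mean losing the fixed cost of ¥263, so operating at a loss of ¥135 is better by ¥128.

Profit = -¥135 at Q = 4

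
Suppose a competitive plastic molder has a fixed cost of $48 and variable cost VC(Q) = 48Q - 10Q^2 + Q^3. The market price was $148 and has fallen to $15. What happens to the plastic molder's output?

Output falls from 10 to 0 (the firm shuts down)

AVC = 48 - 10Q + Q^2, minimized at Q = 5 where min AVC = $23. MC = 48 - 20Q + 3Q^2.
With P = $148 above the shutdown price, P = MC gives Q = 10.
At P = $15 < min AVC = $23, price no longer covers variable cost at any output, so the firm shuts down: Q = 0.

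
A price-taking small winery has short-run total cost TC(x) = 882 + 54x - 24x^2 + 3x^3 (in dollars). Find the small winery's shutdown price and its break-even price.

Shutdown price = min AVC. AVC = 54 - 24x + 3x^2, with vertex at x = 4 and minimum $6.
ATC = 882/x + 54 - 24x + 3x^2. Setting dATC/dx = −882/x^2 − 24 + 6x = 0 gives x = 7 (since 6·7^3 − 24·7^2 = 882).
min ATC = 882/7 + 54 − 24·7 + 3·7^2 = $159. That is the break-even price.
Between these two prices the firm operates at a loss; above $159 it earns a profit.

Shutdown price = $6; break-even price = $159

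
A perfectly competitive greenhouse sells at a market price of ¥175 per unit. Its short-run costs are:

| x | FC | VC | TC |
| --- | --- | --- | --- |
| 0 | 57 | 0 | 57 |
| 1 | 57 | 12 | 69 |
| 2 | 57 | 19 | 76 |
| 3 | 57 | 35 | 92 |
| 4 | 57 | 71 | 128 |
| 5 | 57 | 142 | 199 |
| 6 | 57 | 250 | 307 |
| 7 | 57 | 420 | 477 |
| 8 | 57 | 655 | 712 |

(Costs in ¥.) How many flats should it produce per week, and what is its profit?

x = 7; profit = ¥748

Profit at each row (π = 175x − TC): x=0: -57; x=1: 106; x=2: 274; x=3: 433; x=4: 572; x=5: 676; x=6: 743; x=7: 748; x=8: 688.
Profit is maximized at x = 7. AVC there is 420/7 = ¥60 ≤ P, so producing beats shutting down (which would give -¥57).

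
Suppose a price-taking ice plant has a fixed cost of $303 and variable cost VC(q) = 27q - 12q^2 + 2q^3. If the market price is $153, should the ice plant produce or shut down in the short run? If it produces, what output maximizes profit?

From TC, MC = TC'(q) = 27 - 24q + 6q^2 and AVC = VC/q = 27 - 12q + 2q^2.
AVC is minimized where dAVC/dq = -12 + 4q = 0, at q = 3; min AVC = 27 - 12·3 + 2·3^2 = $9.
P = $153 exceeds min AVC = $9, so the firm stays open.
Solving P = MC: -126 - 24q + 6q^2 = 0 ⇒ q = -3 or 7. On the upward-sloping branch, q* = 7.
Check: AVC at q = 7 is $41 ≤ P, so revenue covers variable cost.
Profit = P·q − TC = 153·7 − 590 = $481.

Produce at q = 7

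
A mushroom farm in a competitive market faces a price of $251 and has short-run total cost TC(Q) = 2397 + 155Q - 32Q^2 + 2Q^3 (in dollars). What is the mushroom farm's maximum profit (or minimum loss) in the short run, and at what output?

Profit = -$93 at Q = 12

AVC = 155 - 32Q + 2Q^2; min AVC = $27 at Q = 8. Since P = $251 ≥ min AVC, the firm produces.
MC = 155 - 64Q + 6Q^2. Setting P = MC and taking the root on the rising branch gives Q* = 12.
TR = 251·12 = 3012. TC = 2397 + 708 = 3105. Profit = 3012 − 3105 = -$93.
Shutting down would mean losing the fixed cost of $2397, so operating at a loss of $93 is better by $2304.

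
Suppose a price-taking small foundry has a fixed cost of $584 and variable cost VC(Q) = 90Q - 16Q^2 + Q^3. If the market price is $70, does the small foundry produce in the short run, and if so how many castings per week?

Produce at Q = 10

Strip out fixed cost: VC = 90Q - 16Q^2 + Q^3. Then AVC = 90 - 16Q + Q^2 and MC = 90 - 32Q + 3Q^2.
AVC is minimized where dAVC/dQ = -16 + 2Q = 0, at Q = 8; min AVC = 90 - 16·8 + 8^2 = $26.
Because $70 ≥ $26, revenue can cover variable cost; the firm operates.
P = MC gives 20 - 32Q + 3Q^2 = 0, with roots 2/3 and 10. Take the larger (rising MC): Q* = 10.
Check: AVC at Q = 10 is $30 ≤ P, so revenue covers variable cost.
Profit = P·Q − TC = 70·10 − 884 = -$184, a loss, but smaller than the $584 fixed cost the firm would lose by shutting down.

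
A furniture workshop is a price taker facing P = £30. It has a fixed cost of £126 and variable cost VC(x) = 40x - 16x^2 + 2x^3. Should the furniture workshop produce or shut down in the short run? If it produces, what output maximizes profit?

Variable cost is VC = 40x - 16x^2 + 2x^3, so AVC = VC/x = 40 - 16x + 2x^2 and MC = dTC/dx = 40 - 32x + 6x^2.
AVC hits its minimum where MC = AVC, at x = 4, giving min AVC = 40 - 16·4 + 2·4^2 = £8.
P = £30 exceeds min AVC = £8, so the firm stays open.
Solving P = MC: 10 - 32x + 6x^2 = 0 ⇒ x = 1/3 or 5. On the upward-sloping branch, x* = 5.
Check: AVC at x = 5 is £10 ≤ P, so revenue covers variable cost.
Profit = P·x − TC = 30·5 − 176 = -£26, a loss, but smaller than the £126 fixed cost the firm would lose by shutting down.

Produce at x = 5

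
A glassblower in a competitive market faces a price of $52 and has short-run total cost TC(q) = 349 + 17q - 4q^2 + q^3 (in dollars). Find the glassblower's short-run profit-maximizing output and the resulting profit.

Profit = -$199 at q = 5

AVC = 17 - 4q + q^2 has its minimum $13 at q = 2; price $52 clears that bar, so the firm operates.
MC = 17 - 8q + 3q^2. Setting P = MC and taking the root on the rising branch gives q* = 5.
TR = 52·5 = 260. TC = 349 + 110 = 459. Profit = 260 − 459 = -$199.
Shutting down would mean losing the fixed cost of $349, so operating at a loss of $199 is better by $150.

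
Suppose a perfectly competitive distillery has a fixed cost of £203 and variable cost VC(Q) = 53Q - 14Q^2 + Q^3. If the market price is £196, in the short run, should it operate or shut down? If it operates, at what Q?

Produce at Q = 13

Variable cost is VC = 53Q - 14Q^2 + Q^3, so AVC = VC/Q = 53 - 14Q + Q^2 and MC = dTC/dQ = 53 - 28Q + 3Q^2.
AVC is minimized where dAVC/dQ = -14 + 2Q = 0, at Q = 7; min AVC = 53 - 14·7 + 7^2 = £4.
Since P = £196 ≥ min AVC = £4, price covers variable cost and the firm should produce.
Solving P = MC: -143 - 28Q + 3Q^2 = 0 ⇒ Q = -11/3 or 13. On the upward-sloping branch, Q* = 13.
Check: AVC at Q = 13 is £40 ≤ P, so revenue covers variable cost.
Profit = P·Q − TC = 196·13 − 723 = £1825.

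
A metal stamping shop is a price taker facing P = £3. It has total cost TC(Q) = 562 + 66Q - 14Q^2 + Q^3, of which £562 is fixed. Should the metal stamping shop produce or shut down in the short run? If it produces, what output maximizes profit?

From TC, MC = TC'(Q) = 66 - 28Q + 3Q^2 and AVC = VC/Q = 66 - 14Q + Q^2.
AVC hits its minimum where MC = AVC, at Q = 7, giving min AVC = 66 - 14·7 + 7^2 = £17.
P = £3 lies below min AVC = £17; no output level covers variable cost.
Best response: produce nothing and absorb the £562 fixed cost.

Shut down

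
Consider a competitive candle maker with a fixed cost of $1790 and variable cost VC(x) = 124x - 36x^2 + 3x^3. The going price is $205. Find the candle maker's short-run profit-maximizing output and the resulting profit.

AVC = 124 - 36x + 3x^2 has its minimum $16 at x = 6; price $205 clears that bar, so the firm operates.
With MC = 124 - 72x + 9x^2, P = MC on the upward-sloping part at x* = 9.
TR = 205·9 = 1845. TC = 1790 + 387 = 2177. Profit = 1845 − 2177 = -$332.
By producing, the firm covers all variable cost plus $1458 of fixed cost; shutting down would lose the full $1790.

Profit = -$332 at x = 9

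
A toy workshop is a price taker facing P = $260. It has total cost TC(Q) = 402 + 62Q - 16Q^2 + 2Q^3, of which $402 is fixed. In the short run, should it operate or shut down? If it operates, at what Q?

From TC, MC = TC'(Q) = 62 - 32Q + 6Q^2 and AVC = VC/Q = 62 - 16Q + 2Q^2.
AVC hits its minimum where MC = AVC, at Q = 4, giving min AVC = 62 - 16·4 + 2·4^2 = $30.
P = $260 exceeds min AVC = $30, so the firm stays open.
Set P = MC: 260 = 62 - 32Q + 6Q^2 → -198 - 32Q + 6Q^2 = 0. The roots are Q = -11/3 and Q = 9; the profit-maximizing output is on the rising part of MC, so Q* = 9.
Check: AVC at Q = 9 is $80 ≤ P, so revenue covers variable cost.
Profit = P·Q − TC = 260·9 − 1122 = $1218.

Produce at Q = 9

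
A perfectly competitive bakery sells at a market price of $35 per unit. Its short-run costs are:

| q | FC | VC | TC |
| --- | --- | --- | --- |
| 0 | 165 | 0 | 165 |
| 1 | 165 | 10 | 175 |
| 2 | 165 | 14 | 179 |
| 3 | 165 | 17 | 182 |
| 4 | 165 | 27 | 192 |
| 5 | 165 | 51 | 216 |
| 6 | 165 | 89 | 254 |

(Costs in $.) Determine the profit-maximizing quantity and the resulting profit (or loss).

q = 5; profit = -$41

Compute π = P·q − TC at each output: q=0: -165; q=1: -140; q=2: -109; q=3: -77; q=4: -52; q=5: -41; q=6: -44.
Profit is maximized at q = 5. AVC there is 51/5 = $10.20 ≤ P, so producing beats shutting down (which would give -$165).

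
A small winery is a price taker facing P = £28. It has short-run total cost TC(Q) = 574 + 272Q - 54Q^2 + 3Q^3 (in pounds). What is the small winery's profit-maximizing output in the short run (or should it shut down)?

Strip out fixed cost: VC = 272Q - 54Q^2 + 3Q^3. Then AVC = 272 - 54Q + 3Q^2 and MC = 272 - 108Q + 9Q^2.
AVC hits its minimum where MC = AVC, at Q = 9, giving min AVC = 272 - 54·9 + 3·9^2 = £29.
P = £28 lies below min AVC = £29; no output level covers variable cost.
The firm minimizes its loss by shutting down and losing only its fixed cost of £574.

Shut down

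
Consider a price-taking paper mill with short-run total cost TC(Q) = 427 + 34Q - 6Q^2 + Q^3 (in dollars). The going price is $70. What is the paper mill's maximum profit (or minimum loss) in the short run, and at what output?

Profit = -$211 at Q = 6

AVC = 34 - 6Q + Q^2 has its minimum $25 at Q = 3; price $70 clears that bar, so the firm operates.
MC = 34 - 12Q + 3Q^2. Setting P = MC and taking the root on the rising branch gives Q* = 6.
TR = 70·6 = 420. TC = 427 + 204 = 631. Profit = 420 − 631 = -$211.
Shutting down would mean losing the fixed cost of $427, so operating at a loss of $211 is better by $216.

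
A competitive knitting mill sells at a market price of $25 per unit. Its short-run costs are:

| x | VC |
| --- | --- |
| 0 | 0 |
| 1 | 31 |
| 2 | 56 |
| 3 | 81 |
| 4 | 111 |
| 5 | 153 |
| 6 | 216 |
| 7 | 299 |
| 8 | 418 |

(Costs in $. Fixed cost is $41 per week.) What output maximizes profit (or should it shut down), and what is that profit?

x = 0 (shut down); profit = -$41

Profit at each row (π = 25x − TC): x=0: -41; x=1: -47; x=2: -47; x=3: -47; x=4: -52; x=5: -69; x=6: -107; x=7: -165; x=8: -259.
Profit is highest at x = 0. Equivalently, the lowest AVC in the table is 81/3 ≈ $27 at x = 3, and P = $25 falls below it — price never covers variable cost, so the firm shuts down and loses only its fixed cost.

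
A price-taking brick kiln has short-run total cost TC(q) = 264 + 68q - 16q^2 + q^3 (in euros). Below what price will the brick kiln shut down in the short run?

€4 per unit

The shutdown price is the minimum of AVC. VC = 68q - 16q^2 + q^3, so AVC = 68 - 16q + q^2.
At the minimum of AVC, MC = AVC. MC = 68 - 32q + 3q^2; setting MC = AVC gives 2q^2 - 16q = 0, so q = 8. min AVC = 4.
The firm shuts down for any P below €4.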